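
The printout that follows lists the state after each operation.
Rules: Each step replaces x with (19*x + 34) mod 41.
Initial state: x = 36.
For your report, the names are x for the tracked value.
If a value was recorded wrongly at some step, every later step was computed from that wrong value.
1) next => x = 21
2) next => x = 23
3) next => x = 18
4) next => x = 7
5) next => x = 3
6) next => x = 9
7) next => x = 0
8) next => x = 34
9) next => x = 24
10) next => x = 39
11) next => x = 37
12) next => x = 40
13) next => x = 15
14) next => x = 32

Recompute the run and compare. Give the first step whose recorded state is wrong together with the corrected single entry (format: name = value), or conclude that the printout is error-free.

Recomputing the run from the initial state:
step 1: x = 21
step 2: x = 23
step 3: x = 20
step 4: x = 4
step 5: x = 28
step 6: x = 33
step 7: x = 5
step 8: x = 6
step 9: x = 25
step 10: x = 17
step 11: x = 29
step 12: x = 11
step 13: x = 38
step 14: x = 18
The first disagreement with the printout is at step 3, where the value should be x = 20.

step 3, x = 20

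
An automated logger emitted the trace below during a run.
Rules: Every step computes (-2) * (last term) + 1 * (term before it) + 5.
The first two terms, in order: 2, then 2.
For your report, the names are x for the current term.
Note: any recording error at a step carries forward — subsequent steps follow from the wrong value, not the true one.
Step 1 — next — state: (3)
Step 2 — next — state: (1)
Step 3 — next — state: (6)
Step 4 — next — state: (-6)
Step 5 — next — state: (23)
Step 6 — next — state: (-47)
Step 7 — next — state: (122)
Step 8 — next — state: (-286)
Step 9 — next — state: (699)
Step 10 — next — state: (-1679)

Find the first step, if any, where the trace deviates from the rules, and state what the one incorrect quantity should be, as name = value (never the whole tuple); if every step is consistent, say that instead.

no error

Recomputing the run from the initial state:
step 1: x = 3
step 2: x = 1
step 3: x = 6
step 4: x = -6
step 5: x = 23
step 6: x = -47
step 7: x = 122
step 8: x = -286
step 9: x = 699
step 10: x = -1679
This matches the trace at every step.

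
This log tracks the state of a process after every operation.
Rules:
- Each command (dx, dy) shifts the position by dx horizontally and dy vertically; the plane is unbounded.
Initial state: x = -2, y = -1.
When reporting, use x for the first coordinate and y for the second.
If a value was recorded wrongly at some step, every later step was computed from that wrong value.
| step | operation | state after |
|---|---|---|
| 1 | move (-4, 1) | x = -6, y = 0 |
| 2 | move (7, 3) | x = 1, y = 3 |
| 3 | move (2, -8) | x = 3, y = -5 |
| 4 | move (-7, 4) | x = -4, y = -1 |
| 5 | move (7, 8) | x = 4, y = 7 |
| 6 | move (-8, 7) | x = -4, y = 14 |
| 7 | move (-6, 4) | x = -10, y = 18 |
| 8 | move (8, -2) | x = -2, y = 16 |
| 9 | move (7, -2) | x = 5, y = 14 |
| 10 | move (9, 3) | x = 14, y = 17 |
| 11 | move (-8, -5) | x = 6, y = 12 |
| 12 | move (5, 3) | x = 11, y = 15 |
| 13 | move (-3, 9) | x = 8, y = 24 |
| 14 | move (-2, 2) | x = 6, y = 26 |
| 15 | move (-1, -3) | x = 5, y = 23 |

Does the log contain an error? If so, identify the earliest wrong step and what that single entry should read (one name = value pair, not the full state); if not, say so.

step 5, x = 3

Step 1: x = -2 + (-4) = -6, y = -1 + (1) = 0 — confirmed correct.
Step 2: x = -6 + (7) = 1, y = 0 + (3) = 3 — agrees with the log.
Step 3: x = 1 + (2) = 3, y = 3 + (-8) = -5 — consistent with the log.
Step 4: x = 3 + (-7) = -4, y = -5 + (4) = -1 — in agreement.
Step 5: x = -4 + (7) = 3, y = -1 + (8) = 7 — the recorded entry deviates here.
That makes step 5 the first incorrect line — x = 3 is what it should show.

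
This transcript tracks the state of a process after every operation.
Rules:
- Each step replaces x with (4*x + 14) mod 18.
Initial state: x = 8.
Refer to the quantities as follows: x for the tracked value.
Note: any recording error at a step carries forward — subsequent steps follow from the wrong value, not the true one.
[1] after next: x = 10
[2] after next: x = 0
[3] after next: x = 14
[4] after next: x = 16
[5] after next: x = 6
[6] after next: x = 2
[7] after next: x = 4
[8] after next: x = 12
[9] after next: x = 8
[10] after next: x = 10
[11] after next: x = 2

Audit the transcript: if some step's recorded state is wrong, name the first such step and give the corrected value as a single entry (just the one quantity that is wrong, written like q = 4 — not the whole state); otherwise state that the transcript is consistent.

Recomputing the run from the initial state:
step 1: x = 10
step 2: x = 0
step 3: x = 14
step 4: x = 16
step 5: x = 6
step 6: x = 2
step 7: x = 4
step 8: x = 12
step 9: x = 8
step 10: x = 10
step 11: x = 0
The first disagreement with the transcript is at step 11, where the value should be x = 0.

step 11, x = 0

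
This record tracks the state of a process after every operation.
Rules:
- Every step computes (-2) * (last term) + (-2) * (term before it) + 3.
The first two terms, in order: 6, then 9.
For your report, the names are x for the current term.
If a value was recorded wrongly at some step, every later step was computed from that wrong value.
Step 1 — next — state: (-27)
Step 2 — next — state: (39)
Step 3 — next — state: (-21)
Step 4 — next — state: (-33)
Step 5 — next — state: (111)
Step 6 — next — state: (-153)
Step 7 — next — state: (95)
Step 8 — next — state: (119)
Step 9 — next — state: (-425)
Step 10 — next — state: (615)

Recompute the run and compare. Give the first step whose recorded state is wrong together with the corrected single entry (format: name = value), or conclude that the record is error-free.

step 1: x = -2*(9) + (-2)*(6) + (3) = -27 -> no discrepancy
step 2: x = -2*(-27) + (-2)*(9) + (3) = 39 -> agrees with the record
step 3: x = -2*(39) + (-2)*(-27) + (3) = -21 -> exactly as logged
step 4: x = -2*(-21) + (-2)*(39) + (3) = -33 -> no discrepancy
step 5: x = -2*(-33) + (-2)*(-21) + (3) = 111 -> no discrepancy
step 6: x = -2*(111) + (-2)*(-33) + (3) = -153 -> in agreement
step 7: x = -2*(-153) + (-2)*(111) + (3) = 87 -> first mismatch against the record
Step 7 is the first one off; corrected, x = 87.

step 7, x = 87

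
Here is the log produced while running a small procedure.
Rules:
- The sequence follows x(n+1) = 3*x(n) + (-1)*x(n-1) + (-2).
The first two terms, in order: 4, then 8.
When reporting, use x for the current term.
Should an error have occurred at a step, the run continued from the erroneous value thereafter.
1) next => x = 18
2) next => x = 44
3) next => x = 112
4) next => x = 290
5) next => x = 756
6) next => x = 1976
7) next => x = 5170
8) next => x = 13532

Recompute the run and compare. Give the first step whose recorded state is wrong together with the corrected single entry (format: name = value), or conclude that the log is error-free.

1. x = 3*(8) + (-1)*(4) + (-2) = 18 (matches)
2. x = 3*(18) + (-1)*(8) + (-2) = 44 (no discrepancy)
3. x = 3*(44) + (-1)*(18) + (-2) = 112 (matches)
4. x = 3*(112) + (-1)*(44) + (-2) = 290 (in agreement)
5. x = 3*(290) + (-1)*(112) + (-2) = 756 (consistent with the log)
6. x = 3*(756) + (-1)*(290) + (-2) = 1976 (exactly as logged)
7. x = 3*(1976) + (-1)*(756) + (-2) = 5170 (same as recorded)
8. x = 3*(5170) + (-1)*(1976) + (-2) = 13532 (no discrepancy)
The recomputation confirms every line.

no error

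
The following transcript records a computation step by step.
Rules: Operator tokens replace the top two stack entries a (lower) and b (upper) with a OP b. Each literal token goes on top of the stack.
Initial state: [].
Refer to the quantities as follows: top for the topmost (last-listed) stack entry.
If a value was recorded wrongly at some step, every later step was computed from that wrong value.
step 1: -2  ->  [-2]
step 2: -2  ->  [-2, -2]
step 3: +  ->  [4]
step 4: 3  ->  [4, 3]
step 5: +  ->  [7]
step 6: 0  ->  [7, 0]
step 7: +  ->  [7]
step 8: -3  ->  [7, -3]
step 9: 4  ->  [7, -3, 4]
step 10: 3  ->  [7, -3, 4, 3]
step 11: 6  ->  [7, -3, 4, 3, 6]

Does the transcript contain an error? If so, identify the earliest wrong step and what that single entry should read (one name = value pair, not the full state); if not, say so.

1. push -2: top = -2 (confirmed correct)
2. push -2: top = -2 (same as recorded)
3. -2 + -2 = -4 (the entry is off here)
That makes step 3 the first incorrect line — top = -4 is what it should show.

step 3, top = -4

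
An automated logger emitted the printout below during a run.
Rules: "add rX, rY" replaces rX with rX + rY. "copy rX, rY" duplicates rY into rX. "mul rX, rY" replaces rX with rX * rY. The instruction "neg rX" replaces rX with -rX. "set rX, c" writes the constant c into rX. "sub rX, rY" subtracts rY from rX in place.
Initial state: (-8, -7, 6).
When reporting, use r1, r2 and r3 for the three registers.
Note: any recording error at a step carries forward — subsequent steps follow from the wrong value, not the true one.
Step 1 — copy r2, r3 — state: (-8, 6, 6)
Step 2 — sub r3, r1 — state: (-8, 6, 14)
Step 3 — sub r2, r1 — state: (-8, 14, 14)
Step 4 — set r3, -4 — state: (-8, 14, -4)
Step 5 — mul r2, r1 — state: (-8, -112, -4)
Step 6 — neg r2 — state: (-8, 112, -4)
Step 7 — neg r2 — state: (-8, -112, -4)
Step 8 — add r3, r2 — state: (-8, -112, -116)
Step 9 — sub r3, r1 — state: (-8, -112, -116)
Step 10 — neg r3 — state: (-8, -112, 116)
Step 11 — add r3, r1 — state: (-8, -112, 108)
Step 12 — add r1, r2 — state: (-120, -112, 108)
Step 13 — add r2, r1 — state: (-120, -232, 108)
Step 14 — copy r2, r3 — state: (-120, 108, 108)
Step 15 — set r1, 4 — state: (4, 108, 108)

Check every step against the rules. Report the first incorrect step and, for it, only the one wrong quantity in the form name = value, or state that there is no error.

step 9, r3 = -108

1. r2 = 6 (confirmed correct)
2. r3 = 6 - -8 = 14 (in agreement)
3. r2 = 6 - -8 = 14 (consistent with the printout)
4. r3 = -4 (exactly as logged)
5. r2 = 14 * -8 = -112 (exactly as logged)
6. r2 = -(-112) = 112 (agrees with the printout)
7. r2 = -(112) = -112 (in agreement)
8. r3 = -4 + -112 = -116 (exactly as logged)
9. r3 = -116 - -8 = -108 (first mismatch against the printout)
So the first discrepancy is step 9, where the right value is r3 = -108.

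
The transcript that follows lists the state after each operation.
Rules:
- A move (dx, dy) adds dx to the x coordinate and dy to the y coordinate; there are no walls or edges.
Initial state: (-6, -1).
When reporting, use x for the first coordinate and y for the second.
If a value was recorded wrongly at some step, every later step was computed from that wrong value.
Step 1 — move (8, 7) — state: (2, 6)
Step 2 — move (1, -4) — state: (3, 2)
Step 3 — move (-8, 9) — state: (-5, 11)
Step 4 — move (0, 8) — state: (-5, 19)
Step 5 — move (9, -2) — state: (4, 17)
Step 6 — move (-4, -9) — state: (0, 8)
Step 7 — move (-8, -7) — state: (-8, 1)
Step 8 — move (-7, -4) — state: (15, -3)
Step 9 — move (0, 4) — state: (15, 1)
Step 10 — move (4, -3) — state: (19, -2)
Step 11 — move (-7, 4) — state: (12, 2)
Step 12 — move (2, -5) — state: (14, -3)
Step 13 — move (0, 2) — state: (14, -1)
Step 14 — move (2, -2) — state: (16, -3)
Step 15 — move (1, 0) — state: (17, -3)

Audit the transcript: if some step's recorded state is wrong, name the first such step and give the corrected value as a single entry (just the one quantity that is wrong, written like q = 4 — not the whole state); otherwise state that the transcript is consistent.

step 8, x = -15

step 1: x = -6 + (8) = 2, y = -1 + (7) = 6 -> exactly as logged
step 2: x = 2 + (1) = 3, y = 6 + (-4) = 2 -> agrees with the transcript
step 3: x = 3 + (-8) = -5, y = 2 + (9) = 11 -> consistent with the transcript
step 4: x = -5 + (0) = -5, y = 11 + (8) = 19 -> matches
step 5: x = -5 + (9) = 4, y = 19 + (-2) = 17 -> agrees with the transcript
step 6: x = 4 + (-4) = 0, y = 17 + (-9) = 8 -> matches
step 7: x = 0 + (-8) = -8, y = 8 + (-7) = 1 -> exactly as logged
step 8: x = -8 + (-7) = -15, y = 1 + (-4) = -3 -> first mismatch against the transcript
The earliest wrong entry is at step 8: it should read x = -15.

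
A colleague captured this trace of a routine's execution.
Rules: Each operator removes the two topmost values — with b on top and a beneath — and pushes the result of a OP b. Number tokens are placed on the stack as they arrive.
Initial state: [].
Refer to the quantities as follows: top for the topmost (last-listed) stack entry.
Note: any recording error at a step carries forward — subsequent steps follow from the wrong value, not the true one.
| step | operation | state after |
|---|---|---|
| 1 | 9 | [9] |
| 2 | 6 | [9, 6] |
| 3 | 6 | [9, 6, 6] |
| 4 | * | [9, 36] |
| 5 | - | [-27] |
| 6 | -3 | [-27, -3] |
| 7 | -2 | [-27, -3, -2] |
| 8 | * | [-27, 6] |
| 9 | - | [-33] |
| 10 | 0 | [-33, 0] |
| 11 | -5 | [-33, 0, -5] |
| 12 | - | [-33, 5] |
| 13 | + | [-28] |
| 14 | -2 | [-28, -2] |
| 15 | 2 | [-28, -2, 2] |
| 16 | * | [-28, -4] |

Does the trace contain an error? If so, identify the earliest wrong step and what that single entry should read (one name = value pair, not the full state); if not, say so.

no error

Recomputing the run from the initial state:
step 1: [9]
step 2: [9, 6]
step 3: [9, 6, 6]
step 4: [9, 36]
step 5: [-27]
step 6: [-27, -3]
step 7: [-27, -3, -2]
step 8: [-27, 6]
step 9: [-33]
step 10: [-33, 0]
step 11: [-33, 0, -5]
step 12: [-33, 5]
step 13: [-28]
step 14: [-28, -2]
step 15: [-28, -2, 2]
step 16: [-28, -4]
This matches the trace at every step.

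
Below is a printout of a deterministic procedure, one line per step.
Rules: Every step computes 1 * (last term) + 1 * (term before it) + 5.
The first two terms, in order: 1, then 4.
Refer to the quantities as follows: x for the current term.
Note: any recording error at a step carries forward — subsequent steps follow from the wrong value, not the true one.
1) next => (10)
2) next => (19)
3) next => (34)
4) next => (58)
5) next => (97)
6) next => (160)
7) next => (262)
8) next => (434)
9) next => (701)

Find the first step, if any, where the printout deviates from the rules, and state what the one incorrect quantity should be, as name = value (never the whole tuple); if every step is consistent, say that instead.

step 8, x = 427

Step 1: x = 1*(4) + (1)*(1) + (5) = 10 — verified.
Step 2: x = 1*(10) + (1)*(4) + (5) = 19 — in agreement.
Step 3: x = 1*(19) + (1)*(10) + (5) = 34 — consistent with the printout.
Step 4: x = 1*(34) + (1)*(19) + (5) = 58 — confirmed correct.
Step 5: x = 1*(58) + (1)*(34) + (5) = 97 — exactly as logged.
Step 6: x = 1*(97) + (1)*(58) + (5) = 160 — consistent with the printout.
Step 7: x = 1*(160) + (1)*(97) + (5) = 262 — in agreement.
Step 8: x = 1*(262) + (1)*(160) + (5) = 427 — first mismatch against the printout.
That makes step 8 the first incorrect line — x = 427 is what it should show.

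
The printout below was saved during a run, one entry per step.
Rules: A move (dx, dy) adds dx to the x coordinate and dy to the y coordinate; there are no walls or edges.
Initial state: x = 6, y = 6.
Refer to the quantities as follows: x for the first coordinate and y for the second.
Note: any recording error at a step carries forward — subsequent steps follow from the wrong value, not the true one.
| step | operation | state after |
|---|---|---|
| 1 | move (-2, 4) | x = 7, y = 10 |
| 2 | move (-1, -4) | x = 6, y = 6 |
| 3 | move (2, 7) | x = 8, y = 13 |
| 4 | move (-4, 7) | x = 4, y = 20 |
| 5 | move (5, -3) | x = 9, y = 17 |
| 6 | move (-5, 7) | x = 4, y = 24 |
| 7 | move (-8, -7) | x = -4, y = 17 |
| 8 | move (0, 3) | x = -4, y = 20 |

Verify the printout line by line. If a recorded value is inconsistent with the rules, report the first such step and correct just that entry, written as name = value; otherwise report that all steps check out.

1. x = 6 + (-2) = 4, y = 6 + (4) = 10 (the recorded entry deviates here)
So the first discrepancy is step 1, where the right value is x = 4.

step 1, x = 4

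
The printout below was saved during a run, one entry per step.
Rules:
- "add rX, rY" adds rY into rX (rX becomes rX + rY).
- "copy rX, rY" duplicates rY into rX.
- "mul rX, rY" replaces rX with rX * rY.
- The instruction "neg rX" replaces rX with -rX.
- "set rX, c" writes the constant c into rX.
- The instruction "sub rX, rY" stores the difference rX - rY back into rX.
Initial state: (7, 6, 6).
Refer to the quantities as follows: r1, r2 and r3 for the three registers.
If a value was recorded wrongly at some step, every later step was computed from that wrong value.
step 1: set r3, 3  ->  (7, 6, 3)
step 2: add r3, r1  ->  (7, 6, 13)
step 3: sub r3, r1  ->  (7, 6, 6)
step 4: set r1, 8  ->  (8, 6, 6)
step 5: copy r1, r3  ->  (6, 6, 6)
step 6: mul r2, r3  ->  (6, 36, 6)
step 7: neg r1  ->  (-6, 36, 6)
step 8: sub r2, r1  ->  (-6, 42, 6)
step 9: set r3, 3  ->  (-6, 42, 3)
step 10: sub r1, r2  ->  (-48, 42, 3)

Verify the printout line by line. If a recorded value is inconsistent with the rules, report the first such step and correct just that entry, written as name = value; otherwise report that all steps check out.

step 2, r3 = 10

Recomputing the run from the initial state:
step 1: r1 = 7, r2 = 6, r3 = 3
step 2: r1 = 7, r2 = 6, r3 = 10
step 3: r1 = 7, r2 = 6, r3 = 3
step 4: r1 = 8, r2 = 6, r3 = 3
step 5: r1 = 3, r2 = 6, r3 = 3
step 6: r1 = 3, r2 = 18, r3 = 3
step 7: r1 = -3, r2 = 18, r3 = 3
step 8: r1 = -3, r2 = 21, r3 = 3
step 9: r1 = -3, r2 = 21, r3 = 3
step 10: r1 = -24, r2 = 21, r3 = 3
The first disagreement with the printout is at step 2, where the value should be r3 = 10.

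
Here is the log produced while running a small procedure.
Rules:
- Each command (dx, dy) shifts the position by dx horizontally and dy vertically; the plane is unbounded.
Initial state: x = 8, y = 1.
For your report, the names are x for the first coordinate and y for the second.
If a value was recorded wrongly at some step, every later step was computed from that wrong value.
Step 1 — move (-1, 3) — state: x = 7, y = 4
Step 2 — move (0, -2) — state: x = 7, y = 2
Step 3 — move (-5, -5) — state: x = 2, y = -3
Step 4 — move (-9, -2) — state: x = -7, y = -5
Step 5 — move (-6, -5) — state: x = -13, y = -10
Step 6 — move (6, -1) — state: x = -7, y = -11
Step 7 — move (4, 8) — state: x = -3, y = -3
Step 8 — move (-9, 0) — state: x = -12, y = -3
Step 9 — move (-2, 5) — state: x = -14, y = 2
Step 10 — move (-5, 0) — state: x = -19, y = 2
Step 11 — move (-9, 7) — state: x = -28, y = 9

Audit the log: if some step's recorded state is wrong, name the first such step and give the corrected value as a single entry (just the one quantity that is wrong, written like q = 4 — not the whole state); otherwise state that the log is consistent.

no error

Recomputing the run from the initial state:
step 1: x = 7, y = 4
step 2: x = 7, y = 2
step 3: x = 2, y = -3
step 4: x = -7, y = -5
step 5: x = -13, y = -10
step 6: x = -7, y = -11
step 7: x = -3, y = -3
step 8: x = -12, y = -3
step 9: x = -14, y = 2
step 10: x = -19, y = 2
step 11: x = -28, y = 9
This matches the log at every step.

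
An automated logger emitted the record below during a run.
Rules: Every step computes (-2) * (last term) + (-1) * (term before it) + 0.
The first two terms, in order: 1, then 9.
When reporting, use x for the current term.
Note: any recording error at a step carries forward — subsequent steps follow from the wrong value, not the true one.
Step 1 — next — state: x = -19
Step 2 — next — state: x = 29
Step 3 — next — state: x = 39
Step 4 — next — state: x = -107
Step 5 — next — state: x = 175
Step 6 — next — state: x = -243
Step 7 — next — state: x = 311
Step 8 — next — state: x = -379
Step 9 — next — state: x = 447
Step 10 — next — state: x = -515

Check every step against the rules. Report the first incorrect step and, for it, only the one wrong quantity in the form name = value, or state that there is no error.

step 3, x = -39

Step 1: x = -2*(9) + (-1)*(1) + (0) = -19 — matches.
Step 2: x = -2*(-19) + (-1)*(9) + (0) = 29 — verified.
Step 3: x = -2*(29) + (-1)*(-19) + (0) = -39 — the record disagrees here.
So the first discrepancy is step 3, where the right value is x = -39.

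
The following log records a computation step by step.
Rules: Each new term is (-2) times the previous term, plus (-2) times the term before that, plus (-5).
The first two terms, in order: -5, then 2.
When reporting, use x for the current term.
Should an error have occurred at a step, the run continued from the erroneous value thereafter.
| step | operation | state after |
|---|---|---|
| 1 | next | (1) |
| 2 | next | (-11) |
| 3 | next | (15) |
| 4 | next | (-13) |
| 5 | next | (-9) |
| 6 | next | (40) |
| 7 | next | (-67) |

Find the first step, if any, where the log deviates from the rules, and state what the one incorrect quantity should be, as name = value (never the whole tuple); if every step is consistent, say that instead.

step 6, x = 39

step 1: x = -2*(2) + (-2)*(-5) + (-5) = 1 -> verified
step 2: x = -2*(1) + (-2)*(2) + (-5) = -11 -> consistent with the log
step 3: x = -2*(-11) + (-2)*(1) + (-5) = 15 -> verified
step 4: x = -2*(15) + (-2)*(-11) + (-5) = -13 -> checks out
step 5: x = -2*(-13) + (-2)*(15) + (-5) = -9 -> checks out
step 6: x = -2*(-9) + (-2)*(-13) + (-5) = 39 -> the entry is off here
Conclusion: step 6 carries the first error; the entry should be x = 39.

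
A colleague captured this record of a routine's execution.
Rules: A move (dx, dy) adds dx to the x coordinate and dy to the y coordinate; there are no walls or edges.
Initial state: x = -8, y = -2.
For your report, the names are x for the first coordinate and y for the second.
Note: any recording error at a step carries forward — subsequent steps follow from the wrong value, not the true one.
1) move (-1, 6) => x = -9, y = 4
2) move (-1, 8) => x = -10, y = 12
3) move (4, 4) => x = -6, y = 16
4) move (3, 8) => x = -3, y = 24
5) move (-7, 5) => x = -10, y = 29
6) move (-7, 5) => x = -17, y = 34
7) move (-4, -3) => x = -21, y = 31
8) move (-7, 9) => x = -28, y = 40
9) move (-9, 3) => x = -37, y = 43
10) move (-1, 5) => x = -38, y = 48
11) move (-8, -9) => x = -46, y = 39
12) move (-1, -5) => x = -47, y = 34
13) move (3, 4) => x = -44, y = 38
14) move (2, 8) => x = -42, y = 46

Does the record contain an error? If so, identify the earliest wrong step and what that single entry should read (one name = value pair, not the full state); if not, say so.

Recomputing the run from the initial state:
step 1: x = -9, y = 4
step 2: x = -10, y = 12
step 3: x = -6, y = 16
step 4: x = -3, y = 24
step 5: x = -10, y = 29
step 6: x = -17, y = 34
step 7: x = -21, y = 31
step 8: x = -28, y = 40
step 9: x = -37, y = 43
step 10: x = -38, y = 48
step 11: x = -46, y = 39
step 12: x = -47, y = 34
step 13: x = -44, y = 38
step 14: x = -42, y = 46
This matches the record at every step.

no error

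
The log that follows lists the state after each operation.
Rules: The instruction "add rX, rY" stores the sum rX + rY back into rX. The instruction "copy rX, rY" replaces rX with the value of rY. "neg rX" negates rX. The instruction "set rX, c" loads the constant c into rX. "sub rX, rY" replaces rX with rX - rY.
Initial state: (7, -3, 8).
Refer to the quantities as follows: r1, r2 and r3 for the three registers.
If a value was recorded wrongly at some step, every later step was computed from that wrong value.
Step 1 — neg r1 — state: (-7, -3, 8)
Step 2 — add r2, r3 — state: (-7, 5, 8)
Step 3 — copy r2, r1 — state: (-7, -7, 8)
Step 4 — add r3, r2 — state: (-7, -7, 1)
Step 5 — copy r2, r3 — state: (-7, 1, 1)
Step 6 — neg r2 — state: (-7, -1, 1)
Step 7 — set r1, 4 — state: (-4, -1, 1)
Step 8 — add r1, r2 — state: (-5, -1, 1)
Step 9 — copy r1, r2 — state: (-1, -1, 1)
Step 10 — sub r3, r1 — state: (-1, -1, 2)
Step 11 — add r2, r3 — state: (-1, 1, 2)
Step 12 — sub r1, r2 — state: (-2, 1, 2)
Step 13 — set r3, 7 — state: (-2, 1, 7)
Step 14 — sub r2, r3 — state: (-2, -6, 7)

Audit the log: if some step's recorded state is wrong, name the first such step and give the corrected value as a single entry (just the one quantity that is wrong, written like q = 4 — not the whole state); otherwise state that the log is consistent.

step 7, r1 = 4

1. r1 = -(7) = -7 (agrees with the log)
2. r2 = -3 + 8 = 5 (verified)
3. r2 = -7 (consistent with the log)
4. r3 = 8 + -7 = 1 (same as recorded)
5. r2 = 1 (verified)
6. r2 = -(1) = -1 (confirmed correct)
7. r1 = 4 (the recorded entry deviates here)
The audit stops at step 7: the recorded entry is wrong and should be r1 = 4.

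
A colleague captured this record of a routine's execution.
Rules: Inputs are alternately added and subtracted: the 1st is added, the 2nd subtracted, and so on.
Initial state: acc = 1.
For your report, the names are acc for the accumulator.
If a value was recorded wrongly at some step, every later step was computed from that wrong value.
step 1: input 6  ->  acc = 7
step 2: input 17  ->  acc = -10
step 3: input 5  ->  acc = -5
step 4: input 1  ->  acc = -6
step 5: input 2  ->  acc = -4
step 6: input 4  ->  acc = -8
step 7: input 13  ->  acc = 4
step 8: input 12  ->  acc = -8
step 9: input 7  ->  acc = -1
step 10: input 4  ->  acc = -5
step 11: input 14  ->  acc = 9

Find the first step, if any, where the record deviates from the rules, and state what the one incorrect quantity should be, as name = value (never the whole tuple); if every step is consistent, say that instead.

Step 1: acc = 1 + 6 = 7 — confirmed correct.
Step 2: acc = 7 - 17 = -10 — matches.
Step 3: acc = -10 + 5 = -5 — same as recorded.
Step 4: acc = -5 - 1 = -6 — verified.
Step 5: acc = -6 + 2 = -4 — no discrepancy.
Step 6: acc = -4 - 4 = -8 — confirmed correct.
Step 7: acc = -8 + 13 = 5 — the record has a different value.
The earliest wrong entry is at step 7: it should read acc = 5.

step 7, acc = 5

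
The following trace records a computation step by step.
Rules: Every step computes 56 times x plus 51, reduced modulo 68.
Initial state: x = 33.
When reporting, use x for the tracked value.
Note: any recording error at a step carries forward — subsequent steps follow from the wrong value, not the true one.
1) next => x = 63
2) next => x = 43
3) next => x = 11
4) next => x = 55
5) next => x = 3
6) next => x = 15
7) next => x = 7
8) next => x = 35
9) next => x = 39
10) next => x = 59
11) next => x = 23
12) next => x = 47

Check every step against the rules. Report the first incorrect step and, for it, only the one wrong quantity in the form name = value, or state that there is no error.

step 1: x = (56*33 + 51) mod 68 = 63 -> consistent with the trace
step 2: x = (56*63 + 51) mod 68 = 43 -> verified
step 3: x = (56*43 + 51) mod 68 = 11 -> checks out
step 4: x = (56*11 + 51) mod 68 = 55 -> same as recorded
step 5: x = (56*55 + 51) mod 68 = 3 -> matches
step 6: x = (56*3 + 51) mod 68 = 15 -> no discrepancy
step 7: x = (56*15 + 51) mod 68 = 7 -> in agreement
step 8: x = (56*7 + 51) mod 68 = 35 -> verified
step 9: x = (56*35 + 51) mod 68 = 39 -> consistent with the trace
step 10: x = (56*39 + 51) mod 68 = 59 -> no discrepancy
step 11: x = (56*59 + 51) mod 68 = 23 -> agrees with the trace
step 12: x = (56*23 + 51) mod 68 = 47 -> same as recorded
The recomputation confirms every line.

no error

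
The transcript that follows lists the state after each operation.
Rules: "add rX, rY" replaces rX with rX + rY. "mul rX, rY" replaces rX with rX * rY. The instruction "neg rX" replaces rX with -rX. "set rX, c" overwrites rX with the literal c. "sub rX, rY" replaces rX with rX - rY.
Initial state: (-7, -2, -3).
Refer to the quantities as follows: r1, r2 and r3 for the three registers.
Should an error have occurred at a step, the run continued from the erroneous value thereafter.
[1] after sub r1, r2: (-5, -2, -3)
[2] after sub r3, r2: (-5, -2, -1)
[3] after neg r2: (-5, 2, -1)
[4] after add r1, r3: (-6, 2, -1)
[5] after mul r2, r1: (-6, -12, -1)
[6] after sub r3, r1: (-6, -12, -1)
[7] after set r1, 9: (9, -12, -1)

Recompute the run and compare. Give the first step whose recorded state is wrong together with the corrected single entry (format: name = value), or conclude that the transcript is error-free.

Recomputing the run from the initial state:
step 1: r1 = -5, r2 = -2, r3 = -3
step 2: r1 = -5, r2 = -2, r3 = -1
step 3: r1 = -5, r2 = 2, r3 = -1
step 4: r1 = -6, r2 = 2, r3 = -1
step 5: r1 = -6, r2 = -12, r3 = -1
step 6: r1 = -6, r2 = -12, r3 = 5
step 7: r1 = 9, r2 = -12, r3 = 5
The first disagreement with the transcript is at step 6, where the value should be r3 = 5.

step 6, r3 = 5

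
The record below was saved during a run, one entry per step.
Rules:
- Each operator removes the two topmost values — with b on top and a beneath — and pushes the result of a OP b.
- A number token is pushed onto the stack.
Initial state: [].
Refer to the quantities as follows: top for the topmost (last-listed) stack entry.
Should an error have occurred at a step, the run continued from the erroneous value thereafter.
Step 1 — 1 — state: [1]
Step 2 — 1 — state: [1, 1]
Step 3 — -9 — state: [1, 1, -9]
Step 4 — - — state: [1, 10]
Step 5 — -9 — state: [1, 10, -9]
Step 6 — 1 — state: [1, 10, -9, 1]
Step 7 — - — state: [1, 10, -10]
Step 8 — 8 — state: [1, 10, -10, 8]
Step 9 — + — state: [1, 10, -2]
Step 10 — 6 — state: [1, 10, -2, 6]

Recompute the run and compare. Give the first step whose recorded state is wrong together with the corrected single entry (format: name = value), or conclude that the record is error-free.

no error

Recomputing the run from the initial state:
step 1: [1]
step 2: [1, 1]
step 3: [1, 1, -9]
step 4: [1, 10]
step 5: [1, 10, -9]
step 6: [1, 10, -9, 1]
step 7: [1, 10, -10]
step 8: [1, 10, -10, 8]
step 9: [1, 10, -2]
step 10: [1, 10, -2, 6]
This matches the record at every step.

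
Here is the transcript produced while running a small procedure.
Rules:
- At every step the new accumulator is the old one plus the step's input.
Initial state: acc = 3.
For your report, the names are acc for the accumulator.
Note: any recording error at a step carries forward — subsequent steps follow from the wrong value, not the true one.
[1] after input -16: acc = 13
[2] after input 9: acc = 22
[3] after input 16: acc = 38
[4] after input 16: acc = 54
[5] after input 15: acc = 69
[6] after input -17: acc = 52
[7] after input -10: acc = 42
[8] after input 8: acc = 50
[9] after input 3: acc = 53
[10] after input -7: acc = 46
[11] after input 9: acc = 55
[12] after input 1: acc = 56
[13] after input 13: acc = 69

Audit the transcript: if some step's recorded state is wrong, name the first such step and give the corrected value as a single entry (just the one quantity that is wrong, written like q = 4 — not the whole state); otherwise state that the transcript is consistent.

Step 1: acc = 3 + -16 = -13 — not what was recorded.
That makes step 1 the first incorrect line — acc = -13 is what it should show.

step 1, acc = -13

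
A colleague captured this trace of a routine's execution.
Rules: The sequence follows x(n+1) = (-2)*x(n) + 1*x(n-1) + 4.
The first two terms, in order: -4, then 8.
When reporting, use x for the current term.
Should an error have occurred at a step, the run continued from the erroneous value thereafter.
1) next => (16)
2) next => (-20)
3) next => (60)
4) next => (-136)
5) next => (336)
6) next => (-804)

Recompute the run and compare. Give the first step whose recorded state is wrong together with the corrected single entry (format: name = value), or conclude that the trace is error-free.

step 1, x = -16

1. x = -2*(8) + (1)*(-4) + (4) = -16 (a discrepancy with the trace)
So the first discrepancy is step 1, where the right value is x = -16.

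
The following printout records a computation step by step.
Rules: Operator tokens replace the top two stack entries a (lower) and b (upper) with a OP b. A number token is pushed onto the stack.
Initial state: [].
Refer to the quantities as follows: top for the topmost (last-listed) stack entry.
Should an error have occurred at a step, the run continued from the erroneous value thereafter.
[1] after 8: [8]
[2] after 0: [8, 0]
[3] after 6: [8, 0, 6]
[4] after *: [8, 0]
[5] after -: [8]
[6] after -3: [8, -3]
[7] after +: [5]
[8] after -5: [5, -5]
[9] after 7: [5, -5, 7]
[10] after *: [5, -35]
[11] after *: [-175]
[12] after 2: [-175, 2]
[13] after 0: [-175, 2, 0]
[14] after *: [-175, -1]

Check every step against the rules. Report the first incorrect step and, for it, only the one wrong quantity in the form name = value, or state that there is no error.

Recomputing the run from the initial state:
step 1: [8]
step 2: [8, 0]
step 3: [8, 0, 6]
step 4: [8, 0]
step 5: [8]
step 6: [8, -3]
step 7: [5]
step 8: [5, -5]
step 9: [5, -5, 7]
step 10: [5, -35]
step 11: [-175]
step 12: [-175, 2]
step 13: [-175, 2, 0]
step 14: [-175, 0]
The first disagreement with the printout is at step 14, where the value should be top = 0.

step 14, top = 0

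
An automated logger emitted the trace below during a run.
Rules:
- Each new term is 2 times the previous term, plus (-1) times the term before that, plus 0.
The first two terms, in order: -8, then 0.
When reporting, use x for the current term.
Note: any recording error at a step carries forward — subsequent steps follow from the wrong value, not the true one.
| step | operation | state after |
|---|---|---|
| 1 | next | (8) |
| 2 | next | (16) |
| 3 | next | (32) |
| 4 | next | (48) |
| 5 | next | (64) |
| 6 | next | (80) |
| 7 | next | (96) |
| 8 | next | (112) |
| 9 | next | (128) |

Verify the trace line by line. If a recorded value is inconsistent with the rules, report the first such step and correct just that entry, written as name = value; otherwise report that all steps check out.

step 3, x = 24

Step 1: x = 2*(0) + (-1)*(-8) + (0) = 8 — in agreement.
Step 2: x = 2*(8) + (-1)*(0) + (0) = 16 — no discrepancy.
Step 3: x = 2*(16) + (-1)*(8) + (0) = 24 — this is not what the trace shows.
Step 3 is the first one off; corrected, x = 24.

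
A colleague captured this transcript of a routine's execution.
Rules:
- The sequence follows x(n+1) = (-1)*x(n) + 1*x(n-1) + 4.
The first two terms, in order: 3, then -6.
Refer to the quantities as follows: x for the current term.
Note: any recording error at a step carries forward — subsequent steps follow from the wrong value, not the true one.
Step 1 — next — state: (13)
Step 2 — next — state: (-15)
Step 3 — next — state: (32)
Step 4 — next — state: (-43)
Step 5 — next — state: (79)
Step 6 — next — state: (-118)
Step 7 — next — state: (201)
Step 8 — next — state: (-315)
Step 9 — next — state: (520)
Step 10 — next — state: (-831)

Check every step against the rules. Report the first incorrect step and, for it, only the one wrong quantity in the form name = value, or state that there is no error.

no error

step 1: x = -1*(-6) + (1)*(3) + (4) = 13 -> same as recorded
step 2: x = -1*(13) + (1)*(-6) + (4) = -15 -> exactly as logged
step 3: x = -1*(-15) + (1)*(13) + (4) = 32 -> verified
step 4: x = -1*(32) + (1)*(-15) + (4) = -43 -> agrees with the transcript
step 5: x = -1*(-43) + (1)*(32) + (4) = 79 -> in agreement
step 6: x = -1*(79) + (1)*(-43) + (4) = -118 -> in agreement
step 7: x = -1*(-118) + (1)*(79) + (4) = 201 -> matches
step 8: x = -1*(201) + (1)*(-118) + (4) = -315 -> confirmed correct
step 9: x = -1*(-315) + (1)*(201) + (4) = 520 -> confirmed correct
step 10: x = -1*(520) + (1)*(-315) + (4) = -831 -> agrees with the transcript
The whole run recomputes cleanly — no discrepancies.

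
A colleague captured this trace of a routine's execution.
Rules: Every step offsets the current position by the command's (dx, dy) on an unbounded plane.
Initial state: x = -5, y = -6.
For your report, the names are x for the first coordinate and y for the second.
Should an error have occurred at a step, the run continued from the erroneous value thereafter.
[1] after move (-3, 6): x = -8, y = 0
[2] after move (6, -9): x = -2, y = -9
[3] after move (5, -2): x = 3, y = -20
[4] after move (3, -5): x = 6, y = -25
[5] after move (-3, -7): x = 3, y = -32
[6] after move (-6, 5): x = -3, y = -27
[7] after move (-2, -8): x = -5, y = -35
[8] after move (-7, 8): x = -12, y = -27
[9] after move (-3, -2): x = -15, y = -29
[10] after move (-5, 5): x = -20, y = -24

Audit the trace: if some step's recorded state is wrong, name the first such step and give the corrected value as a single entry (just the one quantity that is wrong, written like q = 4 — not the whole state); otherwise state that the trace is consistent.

step 3, y = -11

Step 1: x = -5 + (-3) = -8, y = -6 + (6) = 0 — consistent with the trace.
Step 2: x = -8 + (6) = -2, y = 0 + (-9) = -9 — same as recorded.
Step 3: x = -2 + (5) = 3, y = -9 + (-2) = -11 — this is not what the trace shows.
The earliest wrong entry is at step 3: it should read y = -11.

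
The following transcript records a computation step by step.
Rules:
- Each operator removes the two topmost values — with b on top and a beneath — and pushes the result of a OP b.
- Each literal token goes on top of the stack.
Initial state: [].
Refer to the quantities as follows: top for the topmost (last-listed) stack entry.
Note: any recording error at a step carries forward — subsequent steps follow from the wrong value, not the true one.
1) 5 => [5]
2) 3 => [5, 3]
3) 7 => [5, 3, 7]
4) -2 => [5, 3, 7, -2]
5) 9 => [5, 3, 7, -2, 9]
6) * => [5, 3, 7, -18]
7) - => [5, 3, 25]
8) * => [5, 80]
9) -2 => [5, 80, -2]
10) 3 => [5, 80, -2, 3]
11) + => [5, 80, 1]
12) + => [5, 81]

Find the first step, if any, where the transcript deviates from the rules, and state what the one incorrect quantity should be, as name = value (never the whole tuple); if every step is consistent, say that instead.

step 8, top = 75

Recomputing the run from the initial state:
step 1: [5]
step 2: [5, 3]
step 3: [5, 3, 7]
step 4: [5, 3, 7, -2]
step 5: [5, 3, 7, -2, 9]
step 6: [5, 3, 7, -18]
step 7: [5, 3, 25]
step 8: [5, 75]
step 9: [5, 75, -2]
step 10: [5, 75, -2, 3]
step 11: [5, 75, 1]
step 12: [5, 76]
The first disagreement with the transcript is at step 8, where the value should be top = 75.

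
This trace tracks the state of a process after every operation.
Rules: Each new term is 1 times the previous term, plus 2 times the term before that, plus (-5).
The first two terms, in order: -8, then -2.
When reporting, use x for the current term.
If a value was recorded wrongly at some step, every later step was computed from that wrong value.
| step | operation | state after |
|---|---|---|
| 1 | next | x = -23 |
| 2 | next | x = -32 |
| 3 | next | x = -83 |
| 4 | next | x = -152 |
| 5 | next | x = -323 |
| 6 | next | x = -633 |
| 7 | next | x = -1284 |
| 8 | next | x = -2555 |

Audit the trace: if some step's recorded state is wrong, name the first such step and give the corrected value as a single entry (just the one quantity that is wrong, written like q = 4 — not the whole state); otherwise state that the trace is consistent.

step 6, x = -632

step 1: x = 1*(-2) + (2)*(-8) + (-5) = -23 -> exactly as logged
step 2: x = 1*(-23) + (2)*(-2) + (-5) = -32 -> confirmed correct
step 3: x = 1*(-32) + (2)*(-23) + (-5) = -83 -> verified
step 4: x = 1*(-83) + (2)*(-32) + (-5) = -152 -> no discrepancy
step 5: x = 1*(-152) + (2)*(-83) + (-5) = -323 -> consistent with the trace
step 6: x = 1*(-323) + (2)*(-152) + (-5) = -632 -> not what was recorded
Step 6 is the first one off; corrected, x = -632.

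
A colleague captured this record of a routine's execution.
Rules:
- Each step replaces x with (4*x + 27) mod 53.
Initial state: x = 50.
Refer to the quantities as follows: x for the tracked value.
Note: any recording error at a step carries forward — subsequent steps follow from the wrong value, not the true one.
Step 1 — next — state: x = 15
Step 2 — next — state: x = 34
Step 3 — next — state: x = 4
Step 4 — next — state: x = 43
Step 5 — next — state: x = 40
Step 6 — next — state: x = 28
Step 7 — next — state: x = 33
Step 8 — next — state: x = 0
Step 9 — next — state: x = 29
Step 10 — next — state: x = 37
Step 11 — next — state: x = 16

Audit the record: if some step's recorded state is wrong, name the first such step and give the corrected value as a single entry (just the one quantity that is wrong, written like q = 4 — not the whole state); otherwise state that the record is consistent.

Recomputing the run from the initial state:
step 1: x = 15
step 2: x = 34
step 3: x = 4
step 4: x = 43
step 5: x = 40
step 6: x = 28
step 7: x = 33
step 8: x = 0
step 9: x = 27
step 10: x = 29
step 11: x = 37
The first disagreement with the record is at step 9, where the value should be x = 27.

step 9, x = 27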